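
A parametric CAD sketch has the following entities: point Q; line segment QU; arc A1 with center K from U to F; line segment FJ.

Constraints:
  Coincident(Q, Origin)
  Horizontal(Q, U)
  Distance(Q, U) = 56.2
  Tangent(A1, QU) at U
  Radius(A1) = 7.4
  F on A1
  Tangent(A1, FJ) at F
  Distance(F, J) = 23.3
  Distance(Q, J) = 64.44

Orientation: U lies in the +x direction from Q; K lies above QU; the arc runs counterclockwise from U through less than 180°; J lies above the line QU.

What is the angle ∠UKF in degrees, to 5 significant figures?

108.04°

Checks: |KF| = 7.400 ✓; ∠(KF, FJ) = 90.00° ✓; |FJ| = 23.30 ✓; |QJ| = 64.44 ✓.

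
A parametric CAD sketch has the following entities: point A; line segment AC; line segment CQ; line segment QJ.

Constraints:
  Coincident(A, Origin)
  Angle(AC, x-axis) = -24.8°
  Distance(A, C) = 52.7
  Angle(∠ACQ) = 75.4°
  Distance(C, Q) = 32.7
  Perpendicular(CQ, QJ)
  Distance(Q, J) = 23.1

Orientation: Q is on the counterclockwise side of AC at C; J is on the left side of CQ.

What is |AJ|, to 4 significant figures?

33.99

∠ACQ = 75.4°, so CQ runs at -24.8° + (180° − 75.4°) = 79.80° from the x-axis; with |CQ| = 32.7, Q = C + 32.7·(cos 79.80°, sin 79.80°) = (53.63, 10.08). CQ is perpendicular to QJ; with |QJ| = 23.1 on the left of CQ, J = Q + 23.1·(-0.9842, 0.1771) = (30.90, 14.17). Then |AJ| = |J − A| = 33.99.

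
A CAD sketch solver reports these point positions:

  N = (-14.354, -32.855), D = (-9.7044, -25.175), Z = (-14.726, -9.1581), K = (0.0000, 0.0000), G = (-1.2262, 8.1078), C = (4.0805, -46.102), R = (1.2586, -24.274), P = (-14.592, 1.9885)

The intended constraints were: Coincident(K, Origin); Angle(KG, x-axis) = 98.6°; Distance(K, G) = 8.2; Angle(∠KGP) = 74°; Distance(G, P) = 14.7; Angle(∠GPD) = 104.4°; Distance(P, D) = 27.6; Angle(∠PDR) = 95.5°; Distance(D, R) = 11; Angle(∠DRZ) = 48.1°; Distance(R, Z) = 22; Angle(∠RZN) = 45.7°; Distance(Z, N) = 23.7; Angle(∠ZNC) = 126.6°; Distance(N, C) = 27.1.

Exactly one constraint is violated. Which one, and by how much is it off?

Distance(N, C) = 27.1 — off by 4.40.

K = (0.00, 0.00) ✓; KG at 98.60° ✓; |KG| = 8.200 ✓; ∠KGP = 74.00° ✓; |GP| = 14.70 ✓; ∠GPD = 104.4° ✓; |PD| = 27.60 ✓; ∠PDR = 95.50° ✓; |DR| = 11.00 ✓; ∠DRZ = 48.10° ✓; |RZ| = 22.00 ✓; ∠RZN = 45.70° ✓; |ZN| = 23.70 ✓; ∠ZNC = 126.6° ✓; |NC| = 22.70 ✗.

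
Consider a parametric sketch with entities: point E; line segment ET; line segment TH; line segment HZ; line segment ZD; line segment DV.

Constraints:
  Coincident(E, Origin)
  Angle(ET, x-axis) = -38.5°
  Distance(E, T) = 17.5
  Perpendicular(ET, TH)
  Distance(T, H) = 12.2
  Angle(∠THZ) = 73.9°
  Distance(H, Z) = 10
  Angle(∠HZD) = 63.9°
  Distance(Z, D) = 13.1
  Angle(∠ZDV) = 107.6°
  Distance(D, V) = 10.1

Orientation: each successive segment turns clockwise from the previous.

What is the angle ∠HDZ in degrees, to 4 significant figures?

45.91°

E is at the origin; ET runs at -38.5° with length 17.5, so T = (13.70, -10.89). ET ⟂ TH, so TH runs at -128.5°; with |TH| = 12.2, H = (6.101, -20.44). ∠THZ = 73.9° gives HZ at 125.4° from the x-axis; with |HZ| = 10.0, Z = (0.3082, -12.29). ∠HZD = 63.9° gives ZD at 9.300° from the x-axis; with |ZD| = 13.1, D = (13.24, -10.17). Then cos ∠HDZ = DH·DZ / (|DH||DZ|), giving 45.91°.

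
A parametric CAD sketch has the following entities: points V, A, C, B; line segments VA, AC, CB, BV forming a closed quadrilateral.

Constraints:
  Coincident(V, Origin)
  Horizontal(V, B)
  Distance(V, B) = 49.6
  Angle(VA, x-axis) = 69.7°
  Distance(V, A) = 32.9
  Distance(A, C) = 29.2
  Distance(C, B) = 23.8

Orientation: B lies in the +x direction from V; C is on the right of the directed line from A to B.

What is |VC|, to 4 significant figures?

27.18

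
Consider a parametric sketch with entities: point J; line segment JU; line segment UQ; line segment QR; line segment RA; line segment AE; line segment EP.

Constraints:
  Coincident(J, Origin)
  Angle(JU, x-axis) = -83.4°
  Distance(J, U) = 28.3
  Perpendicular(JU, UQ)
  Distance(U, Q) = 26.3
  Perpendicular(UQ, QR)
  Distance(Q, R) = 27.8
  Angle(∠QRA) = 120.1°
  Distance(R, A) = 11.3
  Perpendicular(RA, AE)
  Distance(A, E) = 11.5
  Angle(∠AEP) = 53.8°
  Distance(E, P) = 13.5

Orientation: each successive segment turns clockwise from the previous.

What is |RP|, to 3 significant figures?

3.55

J is at the origin; JU runs at -83.4° with length 28.3, so U = (3.25, -28.1). JU is perpendicular to UQ, so UQ runs at -173°; with |UQ| = 26.3, Q = (-22.9, -31.1). UQ is perpendicular to QR, so QR runs at 96.6°; with |QR| = 27.8, R = (-26.1, -3.52). ∠QRA = 120.1° gives RA at 36.7° from the x-axis; with |RA| = 11.3, A = (-17.0, 3.23). RA ⟂ AE, so AE runs at -53.3°; with |AE| = 11.5, E = (-10.1, -5.99). ∠AEP = 53.8° gives EP at -180° from the x-axis; with |EP| = 13.5, P = (-23.6, -6.10). Then |RP| = |P − R| = 3.55.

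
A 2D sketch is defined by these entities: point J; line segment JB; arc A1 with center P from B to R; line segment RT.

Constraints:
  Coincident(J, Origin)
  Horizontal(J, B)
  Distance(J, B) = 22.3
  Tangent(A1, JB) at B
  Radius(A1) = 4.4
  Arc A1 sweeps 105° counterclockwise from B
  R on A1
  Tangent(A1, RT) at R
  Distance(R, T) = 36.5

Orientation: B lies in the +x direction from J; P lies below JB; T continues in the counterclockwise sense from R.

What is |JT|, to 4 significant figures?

49.20

J is at the origin; JB is horizontal with |JB| = 22.3 and B on the +x side, so B = (22.30, 0.000). Since A1 is tangent to JB there, PB ⟂ JB, so P = B + (0, -4.4) = (22.30, -4.400). On A1, B sits at bearing 90° from P; a 105° counterclockwise sweep puts R at bearing 195°, so R = P + 4.4·(cos 195°, sin 195°) = (18.05, -5.539). A1 meets RT tangentially, so PR is at right angles to RT, so RT runs along (−sin 195°, cos 195°); with |RT| = 36.5, T = (27.50, -40.80). Then |JT| = |T − J| = 49.20.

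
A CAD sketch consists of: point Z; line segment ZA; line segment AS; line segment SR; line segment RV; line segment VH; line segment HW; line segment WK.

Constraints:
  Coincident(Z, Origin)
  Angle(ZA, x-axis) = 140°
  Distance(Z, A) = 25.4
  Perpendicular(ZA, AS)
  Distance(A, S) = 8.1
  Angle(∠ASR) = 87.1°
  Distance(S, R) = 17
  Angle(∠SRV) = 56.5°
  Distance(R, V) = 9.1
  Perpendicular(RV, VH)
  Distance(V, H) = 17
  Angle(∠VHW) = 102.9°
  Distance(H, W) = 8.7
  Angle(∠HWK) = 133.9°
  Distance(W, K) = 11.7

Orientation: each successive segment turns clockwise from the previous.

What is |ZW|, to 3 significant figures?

30.0

Z is at the origin; ZA runs at 140.0° with length 25.4, so A = (-19.5, 16.3). ZA ⟂ AS, so AS runs at 50.0°; with |AS| = 8.1, S = (-14.3, 22.5). ∠ASR = 87.1° gives SR at -42.9° from the x-axis; with |SR| = 17.0, R = (-1.80, 11.0). ∠SRV = 56.5° gives RV at -166° from the x-axis; with |RV| = 9.1, V = (-10.6, 8.82). The perpendicularity gives VH at right angles to RV, so VH runs at 104°; with |VH| = 17.0, H = (-14.6, 25.3). ∠VHW = 102.9° gives HW at 26.5° from the x-axis; with |HW| = 8.7, W = (-6.85, 29.2). Then |ZW| = |W − Z| = 30.0.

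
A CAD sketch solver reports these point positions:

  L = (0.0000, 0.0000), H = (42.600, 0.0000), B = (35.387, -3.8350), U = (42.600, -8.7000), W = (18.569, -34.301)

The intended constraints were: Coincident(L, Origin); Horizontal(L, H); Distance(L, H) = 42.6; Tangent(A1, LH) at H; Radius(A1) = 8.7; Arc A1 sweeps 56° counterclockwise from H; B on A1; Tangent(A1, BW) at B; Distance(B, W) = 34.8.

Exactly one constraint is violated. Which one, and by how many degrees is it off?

Tangent(A1, BW) at B — off by 5.10°.

L = (0.00, 0.00) ✓; L.y = 0.00, H.y = 0.00 ✓; |LH| = 42.60 ✓; ∠(UH, HL) = 90.00° ✓; |UH| = 8.700 ✓; bearing(U→B) − bearing(U→H) = 56.00° ✓; |UB| = 8.700 ✓; ∠(UB, BW) = 84.90° ✗; |BW| = 34.80 ✓.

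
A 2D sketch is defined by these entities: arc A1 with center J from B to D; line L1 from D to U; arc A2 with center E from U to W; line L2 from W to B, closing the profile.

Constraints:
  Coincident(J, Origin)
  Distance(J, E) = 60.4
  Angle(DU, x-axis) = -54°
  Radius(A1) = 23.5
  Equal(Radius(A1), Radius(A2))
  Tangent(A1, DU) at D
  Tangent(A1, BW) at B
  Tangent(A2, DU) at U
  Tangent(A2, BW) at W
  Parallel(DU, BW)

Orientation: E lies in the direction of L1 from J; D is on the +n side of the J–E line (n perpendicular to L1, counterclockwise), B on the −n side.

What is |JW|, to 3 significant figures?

64.8

Tangency of A1 to both parallel lines with radius 23.5 puts D and B at J ± 23.5·n: D = (19.0, 13.8), B = (-19.0, -13.8). Equal radii place U and W the same way about E: U = E + 23.5·n = (54.5, -35.1), W = E − 23.5·n = (16.5, -62.7). Then |JW| = |W − J| = 64.8.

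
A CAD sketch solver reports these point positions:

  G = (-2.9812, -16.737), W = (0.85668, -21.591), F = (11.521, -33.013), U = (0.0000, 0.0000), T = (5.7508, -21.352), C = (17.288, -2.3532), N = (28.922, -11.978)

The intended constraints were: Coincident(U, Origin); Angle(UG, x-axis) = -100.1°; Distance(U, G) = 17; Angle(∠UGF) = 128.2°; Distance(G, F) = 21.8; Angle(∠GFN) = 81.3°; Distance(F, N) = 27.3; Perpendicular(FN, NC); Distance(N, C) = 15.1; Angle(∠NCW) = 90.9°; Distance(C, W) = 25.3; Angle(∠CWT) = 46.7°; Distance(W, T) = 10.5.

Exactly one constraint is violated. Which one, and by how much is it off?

Distance(W, T) = 10.5 — off by 5.60.

U = (0.00, 0.00) ✓; UG at -100.1° ✓; |UG| = 17.00 ✓; ∠UGF = 128.2° ✓; |GF| = 21.80 ✓; ∠GFN = 81.30° ✓; |FN| = 27.30 ✓; ∠(FN, NC) = 90.00° ✓; |NC| = 15.10 ✓; ∠NCW = 90.90° ✓; |CW| = 25.30 ✓; ∠CWT = 46.70° ✓; |WT| = 4.900 ✗.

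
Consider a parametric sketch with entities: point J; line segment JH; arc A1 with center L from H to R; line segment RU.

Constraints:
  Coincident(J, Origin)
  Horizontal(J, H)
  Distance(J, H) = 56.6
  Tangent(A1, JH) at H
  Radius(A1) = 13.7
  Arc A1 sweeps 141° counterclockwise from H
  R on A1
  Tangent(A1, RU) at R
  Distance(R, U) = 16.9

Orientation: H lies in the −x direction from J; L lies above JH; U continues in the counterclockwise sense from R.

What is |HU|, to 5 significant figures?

35.272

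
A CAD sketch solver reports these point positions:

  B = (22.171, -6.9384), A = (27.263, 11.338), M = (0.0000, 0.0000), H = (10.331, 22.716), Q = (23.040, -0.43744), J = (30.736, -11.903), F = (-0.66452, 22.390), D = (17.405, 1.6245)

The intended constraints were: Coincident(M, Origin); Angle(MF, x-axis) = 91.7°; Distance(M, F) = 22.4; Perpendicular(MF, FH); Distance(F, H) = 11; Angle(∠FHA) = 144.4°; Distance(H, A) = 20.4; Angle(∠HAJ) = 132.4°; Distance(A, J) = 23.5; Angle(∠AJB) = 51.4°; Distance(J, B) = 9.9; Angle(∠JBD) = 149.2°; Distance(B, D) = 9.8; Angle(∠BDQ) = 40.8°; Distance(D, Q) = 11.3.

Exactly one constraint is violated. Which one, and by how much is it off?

Distance(D, Q) = 11.3 — off by 5.30.

M = (0.00, 0.00) ✓; MF at 91.70° ✓; |MF| = 22.40 ✓; ∠(MF, FH) = 90.00° ✓; |FH| = 11.00 ✓; ∠FHA = 144.4° ✓; |HA| = 20.40 ✓; ∠HAJ = 132.4° ✓; |AJ| = 23.50 ✓; ∠AJB = 51.40° ✓; |JB| = 9.900 ✓; ∠JBD = 149.2° ✓; |BD| = 9.800 ✓; ∠BDQ = 40.80° ✓; |DQ| = 6.000 ✗.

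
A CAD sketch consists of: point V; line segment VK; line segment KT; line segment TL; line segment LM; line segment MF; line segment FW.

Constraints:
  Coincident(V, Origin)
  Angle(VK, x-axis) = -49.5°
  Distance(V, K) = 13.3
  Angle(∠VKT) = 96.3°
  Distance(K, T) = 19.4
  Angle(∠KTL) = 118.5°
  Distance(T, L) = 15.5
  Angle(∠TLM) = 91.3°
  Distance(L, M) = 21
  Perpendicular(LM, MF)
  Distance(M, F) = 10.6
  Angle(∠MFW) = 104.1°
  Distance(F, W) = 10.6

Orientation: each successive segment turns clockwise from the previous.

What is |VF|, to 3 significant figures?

5.04

V is at the origin; VK runs at -49.5° with length 13.3, so K = (8.64, -10.1). ∠VKT = 96.3° gives KT at -133° from the x-axis; with |KT| = 19.4, T = (-4.64, -24.3). ∠KTL = 118.5° gives TL at 165° from the x-axis; with |TL| = 15.5, L = (-19.6, -20.3). ∠TLM = 91.3° gives LM at 76.6° from the x-axis; with |LM| = 21.0, M = (-14.8, 0.106). LM ⟂ MF, so MF runs at -13.4°; with |MF| = 10.6, F = (-4.46, -2.35). Then |VF| = |F − V| = 5.04.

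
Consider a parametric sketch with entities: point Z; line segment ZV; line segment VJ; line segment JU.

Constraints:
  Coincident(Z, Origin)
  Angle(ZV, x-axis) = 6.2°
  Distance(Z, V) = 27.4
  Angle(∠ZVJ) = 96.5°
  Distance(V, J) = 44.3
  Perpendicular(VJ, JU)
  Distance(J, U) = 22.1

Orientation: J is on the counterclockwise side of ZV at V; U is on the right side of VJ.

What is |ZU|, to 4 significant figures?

68.41

∠ZVJ = 96.5°, so VJ runs at 6.2° + (180° − 96.5°) = 89.70° from the x-axis; with |VJ| = 44.3, J = V + 44.3·(cos 89.70°, sin 89.70°) = (27.47, 47.26). The perpendicularity gives JU at right angles to VJ; with |JU| = 22.1 on the right of VJ, U = J + 22.1·(1.000, -0.005236) = (49.57, 47.14). Then |ZU| = |U − Z| = 68.41.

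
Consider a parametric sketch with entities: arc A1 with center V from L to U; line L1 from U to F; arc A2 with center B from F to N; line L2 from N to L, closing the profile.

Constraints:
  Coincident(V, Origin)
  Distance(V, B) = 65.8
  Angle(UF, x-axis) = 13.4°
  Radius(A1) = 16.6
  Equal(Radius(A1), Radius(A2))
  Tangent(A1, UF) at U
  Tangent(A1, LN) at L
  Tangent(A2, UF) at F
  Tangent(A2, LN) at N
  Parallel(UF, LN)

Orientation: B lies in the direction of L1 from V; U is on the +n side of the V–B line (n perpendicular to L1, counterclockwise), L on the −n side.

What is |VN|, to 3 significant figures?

67.9

The slot axis is L1's direction at 13.4°, so u = (cos 13.4°, sin 13.4°) = (0.973, 0.232) and n = (−sin 13.4°, cos 13.4°) = (-0.232, 0.973). V is at the origin and B lies 65.8 along u from V, so B = 65.8·u = (64.0, 15.2). Tangency of A1 to both parallel lines with radius 16.6 puts U and L at V ± 16.6·n: U = (-3.85, 16.1), L = (3.85, -16.1). Equal radii place F and N the same way about B: F = B + 16.6·n = (60.2, 31.4), N = B − 16.6·n = (67.9, -0.899). Then |VN| = |N − V| = 67.9.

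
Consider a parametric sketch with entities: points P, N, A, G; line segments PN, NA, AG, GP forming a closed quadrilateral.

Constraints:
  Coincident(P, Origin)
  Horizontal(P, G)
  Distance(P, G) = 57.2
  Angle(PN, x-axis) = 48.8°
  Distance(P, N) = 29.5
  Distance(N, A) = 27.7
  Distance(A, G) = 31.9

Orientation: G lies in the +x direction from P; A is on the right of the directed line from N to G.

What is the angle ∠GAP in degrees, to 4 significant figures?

160.8°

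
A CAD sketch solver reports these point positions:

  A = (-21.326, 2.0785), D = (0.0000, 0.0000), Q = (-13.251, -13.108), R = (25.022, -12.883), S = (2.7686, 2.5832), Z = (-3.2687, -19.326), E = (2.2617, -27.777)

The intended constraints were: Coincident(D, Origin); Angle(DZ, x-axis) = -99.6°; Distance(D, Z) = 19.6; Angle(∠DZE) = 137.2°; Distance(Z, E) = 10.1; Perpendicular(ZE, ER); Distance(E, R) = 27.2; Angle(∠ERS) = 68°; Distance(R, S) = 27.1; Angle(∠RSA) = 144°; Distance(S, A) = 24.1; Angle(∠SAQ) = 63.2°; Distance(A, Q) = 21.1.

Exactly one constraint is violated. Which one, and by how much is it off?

Distance(A, Q) = 21.1 — off by 3.90.

D = (0.00, 0.00) ✓; DZ at -99.60° ✓; |DZ| = 19.60 ✓; ∠DZE = 137.2° ✓; |ZE| = 10.10 ✓; ∠(ZE, ER) = 90.00° ✓; |ER| = 27.20 ✓; ∠ERS = 68.00° ✓; |RS| = 27.10 ✓; ∠RSA = 144.0° ✓; |SA| = 24.10 ✓; ∠SAQ = 63.20° ✓; |AQ| = 17.20 ✗.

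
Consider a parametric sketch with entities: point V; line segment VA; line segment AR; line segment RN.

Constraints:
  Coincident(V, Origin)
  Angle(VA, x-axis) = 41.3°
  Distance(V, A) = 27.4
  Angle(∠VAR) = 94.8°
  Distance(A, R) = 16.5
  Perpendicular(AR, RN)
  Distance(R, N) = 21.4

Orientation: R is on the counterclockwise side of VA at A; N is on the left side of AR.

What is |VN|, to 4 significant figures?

19.70

∠VAR = 94.8°, so AR runs at 41.3° + (180° − 94.8°) = 126.5° from the x-axis; with |AR| = 16.5, R = A + 16.5·(cos 126.5°, sin 126.5°) = (10.77, 31.35). The perpendicularity gives RN at right angles to AR; with |RN| = 21.4 on the left of AR, N = R + 21.4·(-0.8039, -0.5948) = (-6.432, 18.62). Then |VN| = |N − V| = 19.70.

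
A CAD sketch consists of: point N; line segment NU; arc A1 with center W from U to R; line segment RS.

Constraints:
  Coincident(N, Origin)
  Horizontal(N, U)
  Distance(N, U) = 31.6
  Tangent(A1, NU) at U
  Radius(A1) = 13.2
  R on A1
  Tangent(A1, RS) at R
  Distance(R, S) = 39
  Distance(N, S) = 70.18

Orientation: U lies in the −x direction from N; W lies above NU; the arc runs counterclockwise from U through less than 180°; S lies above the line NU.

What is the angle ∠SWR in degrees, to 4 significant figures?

71.30°

Checks: |WU| = 13.20 ✓; |WR| = 13.20 ✓; ∠(WR, RS) = 90.00° ✓; |RS| = 39.00 ✓; |NS| = 70.18 ✓.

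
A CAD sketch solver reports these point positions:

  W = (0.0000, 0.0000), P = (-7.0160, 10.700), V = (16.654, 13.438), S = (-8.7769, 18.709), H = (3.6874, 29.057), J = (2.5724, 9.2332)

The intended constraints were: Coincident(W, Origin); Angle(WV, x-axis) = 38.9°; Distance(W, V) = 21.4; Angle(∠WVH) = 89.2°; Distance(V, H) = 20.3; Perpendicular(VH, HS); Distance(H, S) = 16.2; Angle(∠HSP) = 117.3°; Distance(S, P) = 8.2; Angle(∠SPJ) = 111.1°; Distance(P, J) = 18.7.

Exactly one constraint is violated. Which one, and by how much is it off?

Distance(P, J) = 18.7 — off by 9.00.

W = (0.00, 0.00) ✓; WV at 38.90° ✓; |WV| = 21.40 ✓; ∠WVH = 89.20° ✓; |VH| = 20.30 ✓; ∠(VH, HS) = 90.00° ✓; |HS| = 16.20 ✓; ∠HSP = 117.3° ✓; |SP| = 8.200 ✓; ∠SPJ = 111.1° ✓; |PJ| = 9.700 ✗.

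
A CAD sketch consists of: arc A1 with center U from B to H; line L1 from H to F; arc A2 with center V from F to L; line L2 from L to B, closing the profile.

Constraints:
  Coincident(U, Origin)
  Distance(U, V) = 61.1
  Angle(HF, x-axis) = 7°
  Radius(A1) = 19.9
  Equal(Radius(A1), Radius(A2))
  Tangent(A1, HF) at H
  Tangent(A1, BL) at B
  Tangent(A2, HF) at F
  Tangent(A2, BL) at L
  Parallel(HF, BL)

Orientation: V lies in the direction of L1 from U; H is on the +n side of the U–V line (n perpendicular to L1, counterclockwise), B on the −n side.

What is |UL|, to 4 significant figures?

64.26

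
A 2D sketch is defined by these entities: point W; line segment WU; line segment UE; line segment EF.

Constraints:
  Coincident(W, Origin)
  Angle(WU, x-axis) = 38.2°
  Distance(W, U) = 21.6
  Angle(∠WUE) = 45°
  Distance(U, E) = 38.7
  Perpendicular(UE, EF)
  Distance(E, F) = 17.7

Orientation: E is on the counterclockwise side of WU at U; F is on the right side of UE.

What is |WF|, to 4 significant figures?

40.45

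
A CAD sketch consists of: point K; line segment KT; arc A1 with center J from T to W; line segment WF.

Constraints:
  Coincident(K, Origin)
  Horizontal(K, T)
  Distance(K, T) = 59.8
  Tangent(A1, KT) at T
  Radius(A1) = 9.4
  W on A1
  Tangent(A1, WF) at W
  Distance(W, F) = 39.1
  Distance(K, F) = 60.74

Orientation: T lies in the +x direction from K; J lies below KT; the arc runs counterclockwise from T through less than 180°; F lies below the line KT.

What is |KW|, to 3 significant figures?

51.2

Checks: |JW| = 9.400 ✓; ∠(JW, WF) = 90.00° ✓; |WF| = 39.10 ✓; |KF| = 60.74 ✓.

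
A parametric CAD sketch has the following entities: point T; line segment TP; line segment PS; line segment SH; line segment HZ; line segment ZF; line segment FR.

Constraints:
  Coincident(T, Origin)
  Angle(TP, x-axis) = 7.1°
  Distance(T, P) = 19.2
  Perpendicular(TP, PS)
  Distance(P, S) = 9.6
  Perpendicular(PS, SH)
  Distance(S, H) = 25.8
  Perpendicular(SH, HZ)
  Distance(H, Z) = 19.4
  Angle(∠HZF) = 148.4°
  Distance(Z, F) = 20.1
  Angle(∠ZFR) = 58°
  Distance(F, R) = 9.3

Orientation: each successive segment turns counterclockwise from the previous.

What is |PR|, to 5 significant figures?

21.668

T is at the origin; TP runs at 7.1° with length 19.2, so P = (19.053, 2.3731). TP is perpendicular to PS, so PS runs at 97.100°; with |PS| = 9.6, S = (17.866, 11.900). PS ⟂ SH, so SH runs at -172.90°; with |SH| = 25.8, H = (-7.7360, 8.7106). SH is perpendicular to HZ, so HZ runs at -82.900°; with |HZ| = 19.4, Z = (-5.3381, -10.541). ∠HZF = 148.4° gives ZF at -51.300° from the x-axis; with |ZF| = 20.1, F = (7.2293, -26.227). ∠ZFR = 58.0° gives FR at 70.700° from the x-axis; with |FR| = 9.3, R = (10.303, -17.450). Then |PR| = |R − P| = 21.668.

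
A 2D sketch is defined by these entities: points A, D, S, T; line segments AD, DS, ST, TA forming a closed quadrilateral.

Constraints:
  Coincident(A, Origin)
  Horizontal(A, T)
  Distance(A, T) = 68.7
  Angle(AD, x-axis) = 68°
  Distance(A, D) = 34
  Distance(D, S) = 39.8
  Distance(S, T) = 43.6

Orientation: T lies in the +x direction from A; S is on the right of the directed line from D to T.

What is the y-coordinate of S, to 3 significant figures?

-6.16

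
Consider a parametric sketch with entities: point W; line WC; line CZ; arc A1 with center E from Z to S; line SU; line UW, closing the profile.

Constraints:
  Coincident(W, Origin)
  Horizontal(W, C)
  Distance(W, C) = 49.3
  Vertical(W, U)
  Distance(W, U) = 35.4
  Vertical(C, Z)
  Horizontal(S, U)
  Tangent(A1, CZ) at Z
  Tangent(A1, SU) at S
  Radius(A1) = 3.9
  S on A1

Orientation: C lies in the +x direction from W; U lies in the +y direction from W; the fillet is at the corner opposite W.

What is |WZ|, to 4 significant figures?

58.50

W is at the origin; W and C share the same y with |WC| = 49.3 and C on the +x side, so C = (49.30, 0.000). W and U share the same x with |WU| = 35.4 and U on the +y side, so U = (0.000, 35.40). The virtual corner opposite W is at (49.30, 35.40). Tangency of A1 to CZ means the radius EZ is perpendicular to CZ and the tangent condition forces ES to be normal to SU, with radius 3.9, so the center E sits 3.9 in from both sides at E = (45.40, 31.50). That places the tangent points at Z = (49.30, 31.50) on CZ and S = (45.40, 35.40) on SU. Then |WZ| = |Z − W| = 58.50.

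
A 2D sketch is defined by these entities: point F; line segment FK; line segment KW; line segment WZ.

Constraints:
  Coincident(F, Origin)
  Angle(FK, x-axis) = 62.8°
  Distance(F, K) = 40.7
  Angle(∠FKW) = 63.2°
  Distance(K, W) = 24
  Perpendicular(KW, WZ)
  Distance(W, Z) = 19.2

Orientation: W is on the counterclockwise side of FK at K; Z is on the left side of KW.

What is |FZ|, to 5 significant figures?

18.036

∠FKW = 63.2°, so KW runs at 62.8° + (180° − 63.2°) = 179.60° from the x-axis; with |KW| = 24.0, W = K + 24.0·(cos 179.60°, sin 179.60°) = (-5.3955, 36.367). KW ⟂ WZ; with |WZ| = 19.2 on the left of KW, Z = W + 19.2·(-0.0069813, -0.99998) = (-5.5296, 17.167). Then |FZ| = |Z − F| = 18.036.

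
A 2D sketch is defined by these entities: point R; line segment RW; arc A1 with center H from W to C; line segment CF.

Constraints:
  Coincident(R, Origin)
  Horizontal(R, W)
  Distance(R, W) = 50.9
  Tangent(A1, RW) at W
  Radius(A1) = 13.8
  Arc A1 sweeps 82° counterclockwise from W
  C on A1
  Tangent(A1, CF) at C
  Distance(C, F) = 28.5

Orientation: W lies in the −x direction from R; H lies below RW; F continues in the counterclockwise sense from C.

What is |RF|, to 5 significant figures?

79.403

R is at the origin; RW is horizontal with |RW| = 50.9 and W on the −x side, so W = (-50.900, 0.0000). The tangent condition forces HW to be normal to RW, so H = W + (0, -13.8) = (-50.900, -13.800). On A1, W sits at bearing 90° from H; an 82° counterclockwise sweep puts C at bearing 172°, so C = H + 13.8·(cos 172°, sin 172°) = (-64.566, -11.879). Since A1 is tangent to CF there, HC ⟂ CF, so CF runs along (−sin 172°, cos 172°); with |CF| = 28.5, F = (-68.532, -40.102). Then |RF| = |F − R| = 79.403.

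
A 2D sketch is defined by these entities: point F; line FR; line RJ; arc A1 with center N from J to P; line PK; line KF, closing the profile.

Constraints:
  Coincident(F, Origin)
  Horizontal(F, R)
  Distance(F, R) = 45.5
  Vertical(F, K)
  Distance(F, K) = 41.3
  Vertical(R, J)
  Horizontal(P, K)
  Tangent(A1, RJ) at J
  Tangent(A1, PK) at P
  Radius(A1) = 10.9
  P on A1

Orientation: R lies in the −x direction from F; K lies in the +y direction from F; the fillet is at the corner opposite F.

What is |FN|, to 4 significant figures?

46.06

FK is vertical with |FK| = 41.3 and K on the +y side, so K = (0.000, 41.30). The virtual corner opposite F is at (-45.50, 41.30). Tangency of A1 to RJ means the radius NJ is perpendicular to RJ and tangency of A1 to PK means the radius NP is perpendicular to PK, with radius 10.9, so the center N sits 10.9 in from both sides at N = (-34.60, 30.40). Then |FN| = |N − F| = 46.06.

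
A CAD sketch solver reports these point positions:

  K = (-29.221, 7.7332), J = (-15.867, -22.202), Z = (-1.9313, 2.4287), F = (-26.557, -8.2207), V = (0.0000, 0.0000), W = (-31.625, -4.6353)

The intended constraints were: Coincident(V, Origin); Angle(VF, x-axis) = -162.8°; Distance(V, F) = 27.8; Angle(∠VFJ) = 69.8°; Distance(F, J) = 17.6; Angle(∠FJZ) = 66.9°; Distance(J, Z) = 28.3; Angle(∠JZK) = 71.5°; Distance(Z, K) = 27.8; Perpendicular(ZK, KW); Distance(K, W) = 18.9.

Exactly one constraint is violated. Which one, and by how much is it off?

Distance(K, W) = 18.9 — off by 6.30.

V = (0.00, 0.00) ✓; VF at -162.8° ✓; |VF| = 27.80 ✓; ∠VFJ = 69.80° ✓; |FJ| = 17.60 ✓; ∠FJZ = 66.90° ✓; |JZ| = 28.30 ✓; ∠JZK = 71.50° ✓; |ZK| = 27.80 ✓; ∠(ZK, KW) = 90.00° ✓; |KW| = 12.60 ✗.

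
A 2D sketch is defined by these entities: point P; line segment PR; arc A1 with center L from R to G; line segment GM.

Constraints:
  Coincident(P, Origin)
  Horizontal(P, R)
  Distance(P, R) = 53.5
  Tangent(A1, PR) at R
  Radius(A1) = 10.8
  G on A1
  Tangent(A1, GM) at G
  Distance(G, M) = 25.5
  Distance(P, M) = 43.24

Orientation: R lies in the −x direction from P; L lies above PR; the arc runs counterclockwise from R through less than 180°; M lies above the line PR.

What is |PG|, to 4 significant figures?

44.26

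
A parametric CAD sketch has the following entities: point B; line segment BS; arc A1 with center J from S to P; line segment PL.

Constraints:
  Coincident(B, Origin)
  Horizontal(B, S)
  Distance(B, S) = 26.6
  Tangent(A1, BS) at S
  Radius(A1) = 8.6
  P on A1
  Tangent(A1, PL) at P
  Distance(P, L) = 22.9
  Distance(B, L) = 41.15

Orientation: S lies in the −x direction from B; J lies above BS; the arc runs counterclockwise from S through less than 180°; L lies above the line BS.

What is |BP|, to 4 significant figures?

21.36

B is at the origin; BS is horizontal with |BS| = 26.6 and S on the −x side, so S = (-26.60, 0.000). Since A1 is tangent to BS there, JS ⟂ BS, so J = S + (0, 8.6) = (-26.60, 8.600). Since JP ⟂ PL (tangency), |JL| = √(8.6² + 22.9²) = 24.46 regardless of where P sits on A1. So L lies on both circle(B, 41.15) and circle(J, 24.46); the above-BS intersection is L = (-24.61, 32.98). P is the foot of the tangent from L: P = (-18.33, 10.96).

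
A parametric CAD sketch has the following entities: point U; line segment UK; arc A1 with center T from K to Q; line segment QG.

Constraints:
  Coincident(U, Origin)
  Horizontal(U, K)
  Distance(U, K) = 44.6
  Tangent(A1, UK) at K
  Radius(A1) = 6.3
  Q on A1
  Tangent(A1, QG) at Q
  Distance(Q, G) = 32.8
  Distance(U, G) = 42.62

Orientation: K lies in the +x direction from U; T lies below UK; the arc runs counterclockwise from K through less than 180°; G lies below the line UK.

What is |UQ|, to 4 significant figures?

39.00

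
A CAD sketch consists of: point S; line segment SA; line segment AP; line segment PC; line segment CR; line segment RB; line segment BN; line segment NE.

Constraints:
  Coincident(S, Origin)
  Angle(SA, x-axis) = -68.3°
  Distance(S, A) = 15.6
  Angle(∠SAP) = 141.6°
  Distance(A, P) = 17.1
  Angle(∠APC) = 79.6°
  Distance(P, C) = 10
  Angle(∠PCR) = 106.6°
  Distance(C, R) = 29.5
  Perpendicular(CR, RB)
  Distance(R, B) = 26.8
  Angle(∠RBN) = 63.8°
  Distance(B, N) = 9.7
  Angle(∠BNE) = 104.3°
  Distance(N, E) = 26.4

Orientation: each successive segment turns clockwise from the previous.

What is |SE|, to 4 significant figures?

6.526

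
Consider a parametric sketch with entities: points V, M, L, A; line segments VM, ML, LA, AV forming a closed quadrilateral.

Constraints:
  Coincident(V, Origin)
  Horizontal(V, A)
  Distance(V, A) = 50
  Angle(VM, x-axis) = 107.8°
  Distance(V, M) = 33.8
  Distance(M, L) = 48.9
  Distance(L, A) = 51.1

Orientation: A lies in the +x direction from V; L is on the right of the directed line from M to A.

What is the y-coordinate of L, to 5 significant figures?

-15.326

Checks: |ML| = 48.90 ✓; |LA| = 51.10 ✓.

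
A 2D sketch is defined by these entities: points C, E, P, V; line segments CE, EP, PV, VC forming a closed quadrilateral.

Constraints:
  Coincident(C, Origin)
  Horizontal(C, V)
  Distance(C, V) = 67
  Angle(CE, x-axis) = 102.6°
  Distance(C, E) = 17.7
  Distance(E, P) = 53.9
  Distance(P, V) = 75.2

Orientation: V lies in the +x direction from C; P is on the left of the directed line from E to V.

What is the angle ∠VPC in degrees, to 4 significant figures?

55.68°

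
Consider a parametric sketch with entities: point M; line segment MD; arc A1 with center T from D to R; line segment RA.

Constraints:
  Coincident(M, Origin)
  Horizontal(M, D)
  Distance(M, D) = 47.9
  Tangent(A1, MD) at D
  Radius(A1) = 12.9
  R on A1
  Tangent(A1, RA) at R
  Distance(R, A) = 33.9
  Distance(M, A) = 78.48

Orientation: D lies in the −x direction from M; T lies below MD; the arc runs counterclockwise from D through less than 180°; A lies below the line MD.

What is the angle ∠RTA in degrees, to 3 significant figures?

69.2°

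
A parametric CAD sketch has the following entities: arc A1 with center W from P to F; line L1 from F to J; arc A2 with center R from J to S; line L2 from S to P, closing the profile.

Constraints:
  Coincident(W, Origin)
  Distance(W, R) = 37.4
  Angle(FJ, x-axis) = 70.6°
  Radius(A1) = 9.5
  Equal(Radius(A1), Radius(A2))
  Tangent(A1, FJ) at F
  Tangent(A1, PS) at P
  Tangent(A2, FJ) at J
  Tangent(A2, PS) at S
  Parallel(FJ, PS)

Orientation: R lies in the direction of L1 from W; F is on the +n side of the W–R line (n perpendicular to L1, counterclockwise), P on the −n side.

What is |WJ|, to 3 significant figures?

38.6

Tangency of A1 to both parallel lines with radius 9.5 puts F and P at W ± 9.5·n: F = (-8.96, 3.16), P = (8.96, -3.16). Equal radii place J and S the same way about R: J = R + 9.5·n = (3.46, 38.4), S = R − 9.5·n = (21.4, 32.1). Then |WJ| = |J − W| = 38.6.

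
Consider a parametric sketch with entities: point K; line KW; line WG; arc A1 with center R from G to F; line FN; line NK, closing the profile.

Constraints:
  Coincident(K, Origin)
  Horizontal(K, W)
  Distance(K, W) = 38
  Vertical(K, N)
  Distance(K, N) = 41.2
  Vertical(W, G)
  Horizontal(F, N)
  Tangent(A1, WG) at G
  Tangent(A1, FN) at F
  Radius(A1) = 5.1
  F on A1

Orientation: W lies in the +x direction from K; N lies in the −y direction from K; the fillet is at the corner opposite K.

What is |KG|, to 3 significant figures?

52.4

K is at the origin; KW is horizontal with |KW| = 38.0 and W on the +x side, so W = (38.0, 0.00). K and N share the same x with |KN| = 41.2 and N on the −y side, so N = (0.00, -41.2). The virtual corner opposite K is at (38.0, -41.2). The tangent condition forces RG to be normal to WG and tangency of A1 to FN means the radius RF is perpendicular to FN, with radius 5.1, so the center R sits 5.1 in from both sides at R = (32.9, -36.1). That places the tangent points at G = (38.0, -36.1) on WG and F = (32.9, -41.2) on FN. Then |KG| = |G − K| = 52.4.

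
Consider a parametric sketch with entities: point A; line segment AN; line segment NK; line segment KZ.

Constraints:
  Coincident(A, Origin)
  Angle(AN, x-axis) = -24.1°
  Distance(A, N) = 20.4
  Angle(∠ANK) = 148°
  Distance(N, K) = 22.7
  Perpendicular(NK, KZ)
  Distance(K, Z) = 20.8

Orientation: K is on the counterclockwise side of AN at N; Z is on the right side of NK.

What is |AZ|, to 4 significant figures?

50.98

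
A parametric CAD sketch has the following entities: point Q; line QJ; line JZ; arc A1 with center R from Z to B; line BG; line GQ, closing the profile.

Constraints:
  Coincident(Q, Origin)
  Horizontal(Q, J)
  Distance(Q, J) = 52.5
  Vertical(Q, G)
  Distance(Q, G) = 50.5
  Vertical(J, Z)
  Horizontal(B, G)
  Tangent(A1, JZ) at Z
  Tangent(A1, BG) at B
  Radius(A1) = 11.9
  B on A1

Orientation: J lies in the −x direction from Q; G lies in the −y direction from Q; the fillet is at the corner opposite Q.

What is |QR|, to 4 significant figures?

56.02

Q is at the origin; Q and J share the same y with |QJ| = 52.5 and J on the −x side, so J = (-52.50, 0.000). QG is vertical with |QG| = 50.5 and G on the −y side, so G = (0.000, -50.50). The virtual corner opposite Q is at (-52.50, -50.50). A1 meets JZ tangentially, so RZ is at right angles to JZ and the tangent condition forces RB to be normal to BG, with radius 11.9, so the center R sits 11.9 in from both sides at R = (-40.60, -38.60). Then |QR| = |R − Q| = 56.02.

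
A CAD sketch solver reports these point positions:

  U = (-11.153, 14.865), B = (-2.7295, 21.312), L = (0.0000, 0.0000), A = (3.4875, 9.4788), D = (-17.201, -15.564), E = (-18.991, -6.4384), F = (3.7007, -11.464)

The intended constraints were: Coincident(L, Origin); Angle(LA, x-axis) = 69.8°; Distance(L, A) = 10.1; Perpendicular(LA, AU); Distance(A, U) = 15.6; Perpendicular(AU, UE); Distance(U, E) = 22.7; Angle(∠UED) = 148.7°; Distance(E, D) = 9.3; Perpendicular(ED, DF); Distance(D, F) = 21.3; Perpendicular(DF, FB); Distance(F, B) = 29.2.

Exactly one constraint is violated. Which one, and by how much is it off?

Distance(F, B) = 29.2 — off by 4.20.

L = (0.00, 0.00) ✓; LA at 69.80° ✓; |LA| = 10.10 ✓; ∠(LA, AU) = 90.00° ✓; |AU| = 15.60 ✓; ∠(AU, UE) = 90.00° ✓; |UE| = 22.70 ✓; ∠UED = 148.7° ✓; |ED| = 9.299 ✓; ∠(ED, DF) = 90.00° ✓; |DF| = 21.30 ✓; ∠(DF, FB) = 90.00° ✓; |FB| = 33.40 ✗.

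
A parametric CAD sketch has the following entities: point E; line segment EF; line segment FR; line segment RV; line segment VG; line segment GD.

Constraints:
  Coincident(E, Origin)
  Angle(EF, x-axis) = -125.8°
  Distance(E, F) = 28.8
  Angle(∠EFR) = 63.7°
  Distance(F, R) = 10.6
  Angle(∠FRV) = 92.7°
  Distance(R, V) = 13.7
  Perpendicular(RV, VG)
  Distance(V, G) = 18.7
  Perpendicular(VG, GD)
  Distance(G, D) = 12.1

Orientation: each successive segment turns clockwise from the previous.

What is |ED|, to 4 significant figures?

31.24

RV ⟂ VG, so VG runs at -59.40°; with |VG| = 18.7, G = (-0.4956, -23.11). VG is perpendicular to GD, so GD runs at -149.4°; with |GD| = 12.1, D = (-10.91, -29.27). Then |ED| = |D − E| = 31.24.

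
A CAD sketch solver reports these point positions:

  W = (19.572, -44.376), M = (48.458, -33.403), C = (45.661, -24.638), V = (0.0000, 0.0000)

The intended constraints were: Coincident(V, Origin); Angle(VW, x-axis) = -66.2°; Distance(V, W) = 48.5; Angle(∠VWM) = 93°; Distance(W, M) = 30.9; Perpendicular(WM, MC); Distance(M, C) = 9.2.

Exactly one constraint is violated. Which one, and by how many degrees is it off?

Perpendicular(WM, MC) — off by 3.10°.

V = (0.00, 0.00) ✓; VW at -66.20° ✓; |VW| = 48.50 ✓; ∠VWM = 93.00° ✓; |WM| = 30.90 ✓; ∠(WM, MC) = 86.90° ✗; |MC| = 9.200 ✓.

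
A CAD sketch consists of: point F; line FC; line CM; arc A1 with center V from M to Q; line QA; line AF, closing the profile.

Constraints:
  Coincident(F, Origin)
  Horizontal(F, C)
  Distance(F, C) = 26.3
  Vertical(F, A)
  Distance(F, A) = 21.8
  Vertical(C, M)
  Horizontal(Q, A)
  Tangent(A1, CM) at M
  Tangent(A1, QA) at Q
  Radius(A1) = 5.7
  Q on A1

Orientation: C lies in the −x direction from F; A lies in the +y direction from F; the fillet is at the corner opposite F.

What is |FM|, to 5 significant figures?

30.837

F is at the origin; FC is horizontal with |FC| = 26.3 and C on the −x side, so C = (-26.300, 0.0000). F and A share the same x with |FA| = 21.8 and A on the +y side, so A = (0.0000, 21.800). The virtual corner opposite F is at (-26.300, 21.800). The tangent condition forces VM to be normal to CM and the tangent condition forces VQ to be normal to QA, with radius 5.7, so the center V sits 5.7 in from both sides at V = (-20.600, 16.100). That places the tangent points at M = (-26.300, 16.100) on CM and Q = (-20.600, 21.800) on QA. Then |FM| = |M − F| = 30.837.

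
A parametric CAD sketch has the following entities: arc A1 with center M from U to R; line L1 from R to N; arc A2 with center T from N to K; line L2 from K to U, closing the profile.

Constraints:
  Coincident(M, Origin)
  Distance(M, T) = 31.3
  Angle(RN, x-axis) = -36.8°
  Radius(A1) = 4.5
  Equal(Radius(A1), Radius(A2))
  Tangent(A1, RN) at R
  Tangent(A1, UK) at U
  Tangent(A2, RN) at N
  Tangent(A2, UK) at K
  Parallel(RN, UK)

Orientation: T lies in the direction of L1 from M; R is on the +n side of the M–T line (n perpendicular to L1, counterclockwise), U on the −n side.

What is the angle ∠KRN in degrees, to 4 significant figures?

16.04°

The slot axis is L1's direction at -36.8°, so u = (cos -36.8°, sin -36.8°) = (0.8007, -0.5990) and n = (−sin -36.8°, cos -36.8°) = (0.5990, 0.8007). M is at the origin and T lies 31.3 along u from M, so T = 31.3·u = (25.06, -18.75). Tangency of A1 to both parallel lines with radius 4.5 puts R and U at M ± 4.5·n: R = (2.696, 3.603), U = (-2.696, -3.603). Equal radii place N and K the same way about T: N = T + 4.5·n = (27.76, -15.15), K = T − 4.5·n = (22.37, -22.35). Then cos ∠KRN = RK·RN / (|RK||RN|), giving 16.04°.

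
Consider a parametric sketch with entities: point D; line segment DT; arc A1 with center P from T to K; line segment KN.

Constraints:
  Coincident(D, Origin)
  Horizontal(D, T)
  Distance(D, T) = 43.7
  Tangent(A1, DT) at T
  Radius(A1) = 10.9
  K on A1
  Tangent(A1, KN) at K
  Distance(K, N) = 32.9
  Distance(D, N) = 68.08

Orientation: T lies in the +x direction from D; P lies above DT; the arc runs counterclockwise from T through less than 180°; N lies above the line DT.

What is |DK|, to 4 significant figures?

55.84

Checks: |PK| = 10.90 ✓; ∠(PK, KN) = 90.00° ✓; |KN| = 32.90 ✓; |DN| = 68.08 ✓.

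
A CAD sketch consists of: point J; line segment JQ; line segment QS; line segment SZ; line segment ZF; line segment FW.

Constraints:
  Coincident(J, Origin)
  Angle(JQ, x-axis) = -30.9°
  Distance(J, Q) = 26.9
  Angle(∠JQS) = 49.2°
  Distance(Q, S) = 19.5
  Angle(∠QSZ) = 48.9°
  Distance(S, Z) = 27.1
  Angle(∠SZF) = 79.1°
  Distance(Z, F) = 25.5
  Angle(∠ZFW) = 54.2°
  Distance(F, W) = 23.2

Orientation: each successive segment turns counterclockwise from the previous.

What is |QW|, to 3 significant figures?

9.19

∠SZF = 79.1° gives ZF at -28.1° from the x-axis; with |ZF| = 25.5, F = (25.2, -27.7). ∠ZFW = 54.2° gives FW at 97.7° from the x-axis; with |FW| = 23.2, W = (22.1, -4.69). Then |QW| = |W − Q| = 9.19.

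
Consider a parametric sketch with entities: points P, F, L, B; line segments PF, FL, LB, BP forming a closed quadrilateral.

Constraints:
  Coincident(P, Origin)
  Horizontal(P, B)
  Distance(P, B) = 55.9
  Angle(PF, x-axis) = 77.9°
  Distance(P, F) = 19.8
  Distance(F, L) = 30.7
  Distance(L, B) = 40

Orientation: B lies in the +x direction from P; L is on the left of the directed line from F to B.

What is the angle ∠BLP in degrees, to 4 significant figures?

81.52°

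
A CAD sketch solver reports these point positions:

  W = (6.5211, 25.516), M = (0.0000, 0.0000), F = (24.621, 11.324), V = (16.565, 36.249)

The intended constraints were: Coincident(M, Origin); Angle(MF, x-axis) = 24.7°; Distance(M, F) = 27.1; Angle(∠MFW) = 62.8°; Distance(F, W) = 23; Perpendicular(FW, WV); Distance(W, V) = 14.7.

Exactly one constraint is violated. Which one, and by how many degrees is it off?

Perpendicular(FW, WV) — off by 5.00°.

M = (0.00, 0.00) ✓; MF at 24.70° ✓; |MF| = 27.10 ✓; ∠MFW = 62.80° ✓; |FW| = 23.00 ✓; ∠(FW, WV) = 95.00° ✗; |WV| = 14.70 ✓.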